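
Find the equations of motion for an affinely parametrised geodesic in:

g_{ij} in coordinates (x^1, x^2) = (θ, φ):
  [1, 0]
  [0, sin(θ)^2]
Geodesic equation: d^2x^k/dλ^2 + Γ^k_{ij} (dx^i/dλ)(dx^j/dλ) = 0.
Non-zero Christoffel symbols:
Γ^θ_{φ φ} = -sin(2*θ)/2
Γ^φ_{θ φ} = 1/tan(θ)
Substituting (the symmetric pair Γ^k_{ij}, Γ^k_{ji} combines into a factor 2):
d^2θ/dλ^2 - (sin(2*θ)/2) (dφ/dλ)^2 = 0
d^2φ/dλ^2 + (2/tan(θ)) (dθ/dλ)(dφ/dλ) = 0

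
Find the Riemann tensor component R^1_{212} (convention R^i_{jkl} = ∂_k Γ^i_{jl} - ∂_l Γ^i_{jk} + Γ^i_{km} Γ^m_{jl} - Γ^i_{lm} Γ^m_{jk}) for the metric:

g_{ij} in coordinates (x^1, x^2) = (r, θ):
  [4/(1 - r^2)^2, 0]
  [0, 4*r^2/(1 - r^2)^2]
Non-zero Christoffel symbols (Γ^k_{ij} = Γ^k_{ji}):
Γ^r_{r r} = 2*r/(1 - r^2)
Γ^r_{θ θ} = (r^3 + r)/(r^2 - 1)
Γ^θ_{r θ} = (-r^2 - 1)/(r^3 - r)
R^r_{θ r θ} = ∂_r Γ^r_{θ θ} - ∂_θ Γ^r_{θ r} + Γ^r_{r m} Γ^m_{θ θ} - Γ^r_{θ m} Γ^m_{θ r}
  = ((r^4 - 4*r^2 - 1)/(r^2 - 1)^2) - (0) + (-2*r^2*(r^2 + 1)/(r^2 - 1)^2) - (-(r^2 + 1)^2/(r^2 - 1)^2) = -4*r^2/(r^2 - 1)^2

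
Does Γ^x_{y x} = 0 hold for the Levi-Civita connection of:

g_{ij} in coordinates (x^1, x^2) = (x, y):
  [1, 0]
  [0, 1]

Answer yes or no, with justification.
Γ^x_{y x} = (1/2) g^{xx} (∂_y g_{xx} + ∂_x g_{xy} - ∂_x g_{yx}) = (1/2)(1)((0) + (0) - (0)) = 0
This equals the proposed value 0.
Yes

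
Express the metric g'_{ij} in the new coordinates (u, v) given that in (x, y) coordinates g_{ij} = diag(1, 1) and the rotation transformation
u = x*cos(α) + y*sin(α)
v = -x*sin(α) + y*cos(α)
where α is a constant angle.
Invert the transformation: x = u*cos(α) - v*sin(α), y = u*sin(α) + v*cos(α)
g'_{ij} = (∂x^k/∂x'^i)(∂x^l/∂x'^j) g_{kl}; with g_{kl} = δ_{kl} this is Σ_k (∂x^k/∂x'^i)(∂x^k/∂x'^j).
Jacobian: ∂x/∂u = cos(α), ∂x/∂v = -sin(α), ∂y/∂u = sin(α), ∂y/∂v = cos(α)
g'_{uu} = (cos(α))(cos(α)) + (sin(α))(sin(α)) = 1
g'_{uv} = (cos(α))(-sin(α)) + (sin(α))(cos(α)) = 0
g'_{vv} = (-sin(α))(-sin(α)) + (cos(α))(cos(α)) = 1
g'_{ij} = diag(1, 1)
The Euclidean metric is invariant under rotations.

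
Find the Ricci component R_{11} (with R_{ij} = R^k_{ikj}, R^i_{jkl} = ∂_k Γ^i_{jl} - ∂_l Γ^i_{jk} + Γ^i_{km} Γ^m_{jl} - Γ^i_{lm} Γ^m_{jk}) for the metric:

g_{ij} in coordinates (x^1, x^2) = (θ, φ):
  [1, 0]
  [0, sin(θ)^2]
Non-zero Christoffel symbols (Γ^k_{ij} = Γ^k_{ji}):
Γ^θ_{φ φ} = -sin(2*θ)/2
Γ^φ_{θ φ} = 1/tan(θ)
R^θ_{θ θ θ} = 0 (a repeated index in an antisymmetric pair)
R^φ_{θ φ θ} = ∂_φ Γ^φ_{θ θ} - ∂_θ Γ^φ_{θ φ} + Γ^φ_{φ m} Γ^m_{θ θ} - Γ^φ_{θ m} Γ^m_{θ φ}
  = (0) - (-1/sin(θ)^2) + (0) - (1/tan(θ)^2) = 1
R_{θθ} = R^θ_{θ θ θ} + R^φ_{θ φ θ} = (0) + (1) = 1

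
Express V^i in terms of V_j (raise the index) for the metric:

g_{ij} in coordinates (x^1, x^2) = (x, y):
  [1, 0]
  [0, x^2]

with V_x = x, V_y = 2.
Inverse metric (diagonal): g^{xx} = 1, g^{yy} = 1/x^2
V^i = g^{ij} V_j:
V^x = (1)(x) + (0)(2) = x
V^y = (0)(x) + (1/x^2)(2) = 2/x^2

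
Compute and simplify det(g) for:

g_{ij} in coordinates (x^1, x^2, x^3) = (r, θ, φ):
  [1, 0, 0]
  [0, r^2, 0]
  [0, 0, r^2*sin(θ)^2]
Diagonal metric: det(g) = g_{11}·g_{22}·g_{33}
= (1)·(r^2)·(r^2*sin(θ)^2)
det(g) = r^4*sin(θ)^2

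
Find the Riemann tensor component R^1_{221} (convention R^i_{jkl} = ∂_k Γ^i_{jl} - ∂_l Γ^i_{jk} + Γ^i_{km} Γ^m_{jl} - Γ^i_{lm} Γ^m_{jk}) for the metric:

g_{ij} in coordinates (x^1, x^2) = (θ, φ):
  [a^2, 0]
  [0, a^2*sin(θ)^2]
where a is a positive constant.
Non-zero Christoffel symbols (Γ^k_{ij} = Γ^k_{ji}):
Γ^θ_{φ φ} = -sin(2*θ)/2
Γ^φ_{θ φ} = 1/tan(θ)
R^θ_{φ φ θ} = ∂_φ Γ^θ_{φ θ} - ∂_θ Γ^θ_{φ φ} + Γ^θ_{φ m} Γ^m_{φ θ} - Γ^θ_{θ m} Γ^m_{φ φ}
  = (0) - (-cos(2*θ)) + (-cos(θ)^2) - (0) = -sin(θ)^2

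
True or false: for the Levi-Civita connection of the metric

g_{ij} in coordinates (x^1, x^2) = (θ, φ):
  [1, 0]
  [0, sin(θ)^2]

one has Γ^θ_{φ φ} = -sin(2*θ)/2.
Γ^θ_{φ φ} = (1/2) g^{θθ} (∂_φ g_{θφ} + ∂_φ g_{θφ} - ∂_θ g_{φφ}) = (1/2)(1)((0) + (0) - (sin(2*θ))) = -sin(2*θ)/2
This equals the proposed value -sin(2*θ)/2.
True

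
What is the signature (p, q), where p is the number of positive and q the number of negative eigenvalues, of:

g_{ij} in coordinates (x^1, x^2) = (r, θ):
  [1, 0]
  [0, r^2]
The metric is diagonal, so its eigenvalues are the diagonal entries: 1, r^2 (at a generic point, where coordinate-dependent entries are positive).
2 positive, 0 negative.
(2, 0) - Riemannian (positive definite)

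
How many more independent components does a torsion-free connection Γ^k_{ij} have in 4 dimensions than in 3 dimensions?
Independent components in n dimensions: n × n(n+1)/2 = n^2(n+1)/2.
4D: 4 × 10 = 40
3D: 3 × 6 = 18
Difference = 40 - 18 = 22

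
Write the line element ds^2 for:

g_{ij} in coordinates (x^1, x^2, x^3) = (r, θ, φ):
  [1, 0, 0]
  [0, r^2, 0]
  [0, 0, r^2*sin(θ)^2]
ds^2 = g_{ij} dx^i dx^j; only the non-zero components contribute.
ds^2 = dr^2 + r^2 dθ^2 + r^2*sin(θ)^2 dφ^2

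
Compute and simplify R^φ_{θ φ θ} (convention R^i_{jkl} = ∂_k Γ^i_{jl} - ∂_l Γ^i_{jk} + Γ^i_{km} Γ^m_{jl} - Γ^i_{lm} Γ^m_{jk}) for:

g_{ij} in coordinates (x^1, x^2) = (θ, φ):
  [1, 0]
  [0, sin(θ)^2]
Non-zero Christoffel symbols (Γ^k_{ij} = Γ^k_{ji}):
Γ^θ_{φ φ} = -sin(2*θ)/2
Γ^φ_{θ φ} = 1/tan(θ)
R^φ_{θ φ θ} = ∂_φ Γ^φ_{θ θ} - ∂_θ Γ^φ_{θ φ} + Γ^φ_{φ m} Γ^m_{θ θ} - Γ^φ_{θ m} Γ^m_{θ φ}
  = (0) - (-1/sin(θ)^2) + (0) - (1/tan(θ)^2) = 1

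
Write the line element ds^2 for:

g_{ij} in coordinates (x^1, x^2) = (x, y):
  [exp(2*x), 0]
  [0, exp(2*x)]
ds^2 = g_{ij} dx^i dx^j; only the non-zero components contribute.
ds^2 = exp(2*x) dx^2 + exp(2*x) dy^2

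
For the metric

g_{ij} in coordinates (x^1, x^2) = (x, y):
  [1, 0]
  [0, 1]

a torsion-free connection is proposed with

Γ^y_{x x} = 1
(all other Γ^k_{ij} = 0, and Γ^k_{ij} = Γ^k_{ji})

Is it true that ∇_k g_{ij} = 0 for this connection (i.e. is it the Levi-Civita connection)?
Using ∇_k g_{ij} = ∂_k g_{ij} - Γ^m_{ki} g_{mj} - Γ^m_{kj} g_{im}:
∇_x g_{xy} = (0) - (1) - (0) = -1 ≠ 0
So the connection is not metric compatible (it is not the Levi-Civita connection).
No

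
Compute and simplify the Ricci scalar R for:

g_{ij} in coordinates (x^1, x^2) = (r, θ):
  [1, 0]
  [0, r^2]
Non-zero Christoffel symbols (Γ^k_{ij} = Γ^k_{ji}):
Γ^r_{θ θ} = -r
Γ^θ_{r θ} = 1/r
Ricci tensor (R_{ij} = R^k_{ikj}): R_{rr} = 0, R_{rθ} = 0, R_{θθ} = 0
Inverse metric: g^{rr} = 1, g^{θθ} = 1/r^2
R = g^{ij} R_{ij} = (1)(0) + (1/r^2)(0) = 0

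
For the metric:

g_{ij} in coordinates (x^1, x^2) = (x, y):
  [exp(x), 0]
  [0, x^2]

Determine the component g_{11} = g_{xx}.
With x^1 = x, x^2 = y, g_{11} = g_{xx} is the row-1, column-1 entry of the matrix.
g_{11} = exp(x)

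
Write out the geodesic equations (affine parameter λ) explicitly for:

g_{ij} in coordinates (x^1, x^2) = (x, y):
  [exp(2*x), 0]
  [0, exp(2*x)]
Geodesic equation: d^2x^k/dλ^2 + Γ^k_{ij} (dx^i/dλ)(dx^j/dλ) = 0.
Non-zero Christoffel symbols:
Γ^x_{x x} = 1
Γ^x_{y y} = -1
Γ^y_{x y} = 1
Substituting (the symmetric pair Γ^k_{ij}, Γ^k_{ji} combines into a factor 2):
d^2x/dλ^2 + (dx/dλ)^2 - (dy/dλ)^2 = 0
d^2y/dλ^2 + 2 (dx/dλ)(dy/dλ) = 0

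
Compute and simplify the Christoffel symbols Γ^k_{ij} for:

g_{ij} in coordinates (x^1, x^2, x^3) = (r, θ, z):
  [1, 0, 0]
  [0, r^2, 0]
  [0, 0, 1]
Using Γ^k_{ij} = (1/2) g^{km} (∂_i g_{mj} + ∂_j g_{mi} - ∂_m g_{ij}); the metric is diagonal, so only the m = k term contributes.
Non-zero symbols (using the symmetry Γ^k_{ij} = Γ^k_{ji}):
Γ^r_{θ θ} = (1/2) g^{rr} (∂_θ g_{rθ} + ∂_θ g_{rθ} - ∂_r g_{θθ}) = (1/2)(1)((0) + (0) - (2*r)) = -r
Γ^θ_{r θ} = (1/2) g^{θθ} (∂_r g_{θθ} + ∂_θ g_{θr} - ∂_θ g_{rθ}) = (1/2)(1/r^2)((2*r) + (0) - (0)) = 1/r
All other Christoffel symbols are zero.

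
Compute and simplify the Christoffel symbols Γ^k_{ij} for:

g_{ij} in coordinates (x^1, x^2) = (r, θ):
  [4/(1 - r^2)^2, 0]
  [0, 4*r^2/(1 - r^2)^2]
Using Γ^k_{ij} = (1/2) g^{km} (∂_i g_{mj} + ∂_j g_{mi} - ∂_m g_{ij}); the metric is diagonal, so only the m = k term contributes.
Non-zero symbols (using the symmetry Γ^k_{ij} = Γ^k_{ji}):
Γ^r_{r r} = (1/2) g^{rr} (∂_r g_{rr} + ∂_r g_{rr} - ∂_r g_{rr}) = (1/2)((1 - r^2)^2/4)((16*r/(1 - r^2)^3) + (16*r/(1 - r^2)^3) - (16*r/(1 - r^2)^3)) = 2*r/(1 - r^2)
Γ^r_{θ θ} = (1/2) g^{rr} (∂_θ g_{rθ} + ∂_θ g_{rθ} - ∂_r g_{θθ}) = (1/2)((1 - r^2)^2/4)((0) + (0) - (-8*(r^3 + r)/(r^2 - 1)^3)) = (r^3 + r)/(r^2 - 1)
Γ^θ_{r θ} = (1/2) g^{θθ} (∂_r g_{θθ} + ∂_θ g_{θr} - ∂_θ g_{rθ}) = (1/2)((1 - r^2)^2/(4*r^2))((-8*(r^3 + r)/(r^2 - 1)^3) + (0) - (0)) = (-r^2 - 1)/(r^3 - r)
All other Christoffel symbols are zero.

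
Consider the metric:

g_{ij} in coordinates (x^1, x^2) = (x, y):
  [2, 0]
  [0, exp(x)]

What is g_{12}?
With x^1 = x, x^2 = y, g_{12} = g_{xy} is the row-1, column-2 entry of the matrix.
g_{12} = 0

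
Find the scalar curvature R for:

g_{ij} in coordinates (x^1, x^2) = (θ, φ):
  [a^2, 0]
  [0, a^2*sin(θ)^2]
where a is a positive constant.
Non-zero Christoffel symbols (Γ^k_{ij} = Γ^k_{ji}):
Γ^θ_{φ φ} = -sin(2*θ)/2
Γ^φ_{θ φ} = 1/tan(θ)
Ricci tensor (R_{ij} = R^k_{ikj}): R_{θθ} = 1, R_{θφ} = 0, R_{φφ} = sin(θ)^2
Inverse metric: g^{θθ} = 1/a^2, g^{φφ} = 1/(a^2*sin(θ)^2)
R = g^{ij} R_{ij} = (1/a^2)(1) + (1/(a^2*sin(θ)^2))(sin(θ)^2) = 2/a^2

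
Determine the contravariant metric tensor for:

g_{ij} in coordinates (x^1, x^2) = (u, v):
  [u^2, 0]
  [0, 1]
The metric is diagonal, so g^{ij} is diagonal with entries 1/g_{ii}: diag(1/(u^2), 1).
g^{ij}:
  [1/u^2, 0]
  [0, 1]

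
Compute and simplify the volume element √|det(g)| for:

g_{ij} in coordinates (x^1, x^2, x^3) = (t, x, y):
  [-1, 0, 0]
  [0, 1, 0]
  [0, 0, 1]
det(g) = -1
√|det(g)| = 1
Volume element: dV = 1 dt dx dy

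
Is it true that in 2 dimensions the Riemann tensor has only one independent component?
The number of independent components is n^2(n^2-1)/12 = 4·3/12 = 1 for n = 2 (e.g. R_{1212}).
Yes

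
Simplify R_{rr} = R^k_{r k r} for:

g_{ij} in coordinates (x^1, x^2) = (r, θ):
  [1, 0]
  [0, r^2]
Non-zero Christoffel symbols (Γ^k_{ij} = Γ^k_{ji}):
Γ^r_{θ θ} = -r
Γ^θ_{r θ} = 1/r
R^r_{r r r} = 0 (a repeated index in an antisymmetric pair)
R^θ_{r θ r} = ∂_θ Γ^θ_{r r} - ∂_r Γ^θ_{r θ} + Γ^θ_{θ m} Γ^m_{r r} - Γ^θ_{r m} Γ^m_{r θ}
  = (0) - (-1/r^2) + (0) - (1/r^2) = 0
R_{rr} = R^r_{r r r} + R^θ_{r θ r} = (0) + (0) = 0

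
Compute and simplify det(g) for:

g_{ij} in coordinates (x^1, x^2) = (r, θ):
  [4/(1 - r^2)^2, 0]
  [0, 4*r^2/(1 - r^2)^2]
For a 2×2 metric: det(g) = g_{11}·g_{22} - g_{12}·g_{21}
= (4/(1 - r^2)^2)·(4*r^2/(1 - r^2)^2) - (0)·(0)
= 16*r^2/(1 - r^2)^4 - 0
det(g) = 16*r^2/(1 - r^2)^4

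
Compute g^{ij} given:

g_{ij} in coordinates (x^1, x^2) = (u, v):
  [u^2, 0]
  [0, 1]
The metric is diagonal, so g^{ij} is diagonal with entries 1/g_{ii}: diag(1/(u^2), 1).
g^{ij}:
  [1/u^2, 0]
  [0, 1]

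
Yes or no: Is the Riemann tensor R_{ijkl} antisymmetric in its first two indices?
R_{ijkl} = -R_{jikl} (follows from metric compatibility).
Yes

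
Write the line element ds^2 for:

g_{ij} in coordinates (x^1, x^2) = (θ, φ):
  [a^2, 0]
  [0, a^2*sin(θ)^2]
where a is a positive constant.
ds^2 = g_{ij} dx^i dx^j; only the non-zero components contribute.
ds^2 = a^2 dθ^2 + a^2*sin(θ)^2 dφ^2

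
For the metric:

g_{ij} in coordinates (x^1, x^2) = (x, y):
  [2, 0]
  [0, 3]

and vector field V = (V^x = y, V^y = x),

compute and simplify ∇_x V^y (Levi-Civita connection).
All Christoffel symbols are zero.
∇_x V^y = ∂_x V^y + Γ^y_{x j} V^j
  = (1) + (0)(y) + (0)(x)
  = 1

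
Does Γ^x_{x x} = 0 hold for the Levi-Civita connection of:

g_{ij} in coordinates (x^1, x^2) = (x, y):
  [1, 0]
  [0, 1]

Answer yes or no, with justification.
Γ^x_{x x} = (1/2) g^{xx} (∂_x g_{xx} + ∂_x g_{xx} - ∂_x g_{xx}) = (1/2)(1)((0) + (0) - (0)) = 0
This equals the proposed value 0.
Yes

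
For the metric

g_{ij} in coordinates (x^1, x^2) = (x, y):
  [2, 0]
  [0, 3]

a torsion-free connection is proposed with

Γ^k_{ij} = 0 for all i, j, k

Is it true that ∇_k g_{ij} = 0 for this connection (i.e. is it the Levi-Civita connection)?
Using ∇_k g_{ij} = ∂_k g_{ij} - Γ^m_{ki} g_{mj} - Γ^m_{kj} g_{im}:
e.g. ∇_x g_{xy} = (0) - (0) - (0) = 0
Every component ∇_k g_{ij} vanishes: the connection is metric compatible.
Yes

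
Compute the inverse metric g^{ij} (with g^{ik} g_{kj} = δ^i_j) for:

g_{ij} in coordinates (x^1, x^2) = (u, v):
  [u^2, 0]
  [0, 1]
The metric is diagonal, so g^{ij} is diagonal with entries 1/g_{ii}: diag(1/(u^2), 1).
g^{ij}:
  [1/u^2, 0]
  [0, 1]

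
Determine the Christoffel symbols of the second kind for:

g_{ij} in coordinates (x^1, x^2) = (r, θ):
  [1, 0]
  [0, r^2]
Using Γ^k_{ij} = (1/2) g^{km} (∂_i g_{mj} + ∂_j g_{mi} - ∂_m g_{ij}); the metric is diagonal, so only the m = k term contributes.
Non-zero symbols (using the symmetry Γ^k_{ij} = Γ^k_{ji}):
Γ^r_{θ θ} = (1/2) g^{rr} (∂_θ g_{rθ} + ∂_θ g_{rθ} - ∂_r g_{θθ}) = (1/2)(1)((0) + (0) - (2*r)) = -r
Γ^θ_{r θ} = (1/2) g^{θθ} (∂_r g_{θθ} + ∂_θ g_{θr} - ∂_θ g_{rθ}) = (1/2)(1/r^2)((2*r) + (0) - (0)) = 1/r
All other Christoffel symbols are zero.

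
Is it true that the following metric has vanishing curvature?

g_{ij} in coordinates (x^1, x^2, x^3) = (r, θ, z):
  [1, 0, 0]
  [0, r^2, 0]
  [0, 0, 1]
Non-zero Christoffel symbols:
Γ^r_{θ θ} = -r
Γ^θ_{r θ} = 1/r
Ricci tensor: R_{rr} = 0, R_{rθ} = 0, R_{rz} = 0, R_{θθ} = 0, R_{θz} = 0, R_{zz} = 0
All R_{ij} vanish; in 3 dimensions the Riemann tensor is fully determined by the Ricci tensor, so R^i_{jkl} = 0: the metric is flat (curvilinear coordinates on flat space).
Yes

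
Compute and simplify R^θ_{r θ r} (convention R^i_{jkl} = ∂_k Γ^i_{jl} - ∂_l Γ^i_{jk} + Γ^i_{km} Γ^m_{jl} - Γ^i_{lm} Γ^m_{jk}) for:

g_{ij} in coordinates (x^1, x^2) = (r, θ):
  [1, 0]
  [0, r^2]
Non-zero Christoffel symbols (Γ^k_{ij} = Γ^k_{ji}):
Γ^r_{θ θ} = -r
Γ^θ_{r θ} = 1/r
R^θ_{r θ r} = ∂_θ Γ^θ_{r r} - ∂_r Γ^θ_{r θ} + Γ^θ_{θ m} Γ^m_{r r} - Γ^θ_{r m} Γ^m_{r θ}
  = (0) - (-1/r^2) + (0) - (1/r^2) = 0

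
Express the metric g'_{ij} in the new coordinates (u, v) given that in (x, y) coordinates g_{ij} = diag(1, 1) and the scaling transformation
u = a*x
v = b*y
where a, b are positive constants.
Invert the transformation: x = u/a, y = v/b
g'_{ij} = (∂x^k/∂x'^i)(∂x^l/∂x'^j) g_{kl}; with g_{kl} = δ_{kl} this is Σ_k (∂x^k/∂x'^i)(∂x^k/∂x'^j).
Jacobian: ∂x/∂u = 1/a, ∂x/∂v = 0, ∂y/∂u = 0, ∂y/∂v = 1/b
g'_{uu} = (1/a)(1/a) + (0)(0) = 1/a^2
g'_{uv} = (1/a)(0) + (0)(1/b) = 0
g'_{vv} = (0)(0) + (1/b)(1/b) = 1/b^2
g'_{ij} = diag(1/a^2, 1/b^2)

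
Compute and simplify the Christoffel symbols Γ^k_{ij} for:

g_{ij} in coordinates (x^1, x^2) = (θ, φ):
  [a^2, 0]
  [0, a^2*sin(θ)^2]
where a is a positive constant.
Using Γ^k_{ij} = (1/2) g^{km} (∂_i g_{mj} + ∂_j g_{mi} - ∂_m g_{ij}); the metric is diagonal, so only the m = k term contributes.
Non-zero symbols (using the symmetry Γ^k_{ij} = Γ^k_{ji}):
Γ^θ_{φ φ} = (1/2) g^{θθ} (∂_φ g_{θφ} + ∂_φ g_{θφ} - ∂_θ g_{φφ}) = (1/2)(1/a^2)((0) + (0) - (a^2*sin(2*θ))) = -sin(2*θ)/2
Γ^φ_{θ φ} = (1/2) g^{φφ} (∂_θ g_{φφ} + ∂_φ g_{φθ} - ∂_φ g_{θφ}) = (1/2)(1/(a^2*sin(θ)^2))((a^2*sin(2*θ)) + (0) - (0)) = 1/tan(θ)
All other Christoffel symbols are zero.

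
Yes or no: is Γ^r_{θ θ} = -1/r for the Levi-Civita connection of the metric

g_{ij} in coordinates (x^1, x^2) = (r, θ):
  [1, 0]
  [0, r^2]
Γ^r_{θ θ} = (1/2) g^{rr} (∂_θ g_{rθ} + ∂_θ g_{rθ} - ∂_r g_{θθ}) = (1/2)(1)((0) + (0) - (2*r)) = -r
This differs from the proposed value -1/r.
No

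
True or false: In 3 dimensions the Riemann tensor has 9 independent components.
n^2(n^2-1)/12 = 9·8/12 = 6 independent components for n = 3.
False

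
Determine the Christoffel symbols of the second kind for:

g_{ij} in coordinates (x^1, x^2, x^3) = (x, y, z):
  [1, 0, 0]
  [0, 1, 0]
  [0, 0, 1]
Using Γ^k_{ij} = (1/2) g^{km} (∂_i g_{mj} + ∂_j g_{mi} - ∂_m g_{ij}); the metric is diagonal, so only the m = k term contributes.
Every metric component is constant, so all ∂_m g_{ij} = 0 and every Christoffel symbol vanishes.
All Christoffel symbols are zero.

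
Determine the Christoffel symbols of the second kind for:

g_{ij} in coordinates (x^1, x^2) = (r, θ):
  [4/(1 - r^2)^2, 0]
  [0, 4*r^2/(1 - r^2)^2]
Using Γ^k_{ij} = (1/2) g^{km} (∂_i g_{mj} + ∂_j g_{mi} - ∂_m g_{ij}); the metric is diagonal, so only the m = k term contributes.
Non-zero symbols (using the symmetry Γ^k_{ij} = Γ^k_{ji}):
Γ^r_{r r} = (1/2) g^{rr} (∂_r g_{rr} + ∂_r g_{rr} - ∂_r g_{rr}) = (1/2)((1 - r^2)^2/4)((16*r/(1 - r^2)^3) + (16*r/(1 - r^2)^3) - (16*r/(1 - r^2)^3)) = 2*r/(1 - r^2)
Γ^r_{θ θ} = (1/2) g^{rr} (∂_θ g_{rθ} + ∂_θ g_{rθ} - ∂_r g_{θθ}) = (1/2)((1 - r^2)^2/4)((0) + (0) - (-8*(r^3 + r)/(r^2 - 1)^3)) = (r^3 + r)/(r^2 - 1)
Γ^θ_{r θ} = (1/2) g^{θθ} (∂_r g_{θθ} + ∂_θ g_{θr} - ∂_θ g_{rθ}) = (1/2)((1 - r^2)^2/(4*r^2))((-8*(r^3 + r)/(r^2 - 1)^3) + (0) - (0)) = (-r^2 - 1)/(r^3 - r)
All other Christoffel symbols are zero.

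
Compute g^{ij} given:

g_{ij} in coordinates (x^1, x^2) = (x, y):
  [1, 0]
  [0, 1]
The metric is diagonal, so g^{ij} is diagonal with entries 1/g_{ii}: diag(1, 1).
g^{ij}:
  [1, 0]
  [0, 1]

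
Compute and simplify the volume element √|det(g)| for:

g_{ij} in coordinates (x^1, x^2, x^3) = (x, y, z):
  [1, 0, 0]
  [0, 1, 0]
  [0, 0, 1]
det(g) = 1
√|det(g)| = 1
Volume element: dV = 1 dx dy dz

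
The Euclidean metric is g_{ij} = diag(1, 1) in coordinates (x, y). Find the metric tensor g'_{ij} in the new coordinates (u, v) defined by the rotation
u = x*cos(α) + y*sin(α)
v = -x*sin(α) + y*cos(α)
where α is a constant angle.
Invert the transformation: x = u*cos(α) - v*sin(α), y = u*sin(α) + v*cos(α)
g'_{ij} = (∂x^k/∂x'^i)(∂x^l/∂x'^j) g_{kl}; with g_{kl} = δ_{kl} this is Σ_k (∂x^k/∂x'^i)(∂x^k/∂x'^j).
Jacobian: ∂x/∂u = cos(α), ∂x/∂v = -sin(α), ∂y/∂u = sin(α), ∂y/∂v = cos(α)
g'_{uu} = (cos(α))(cos(α)) + (sin(α))(sin(α)) = 1
g'_{uv} = (cos(α))(-sin(α)) + (sin(α))(cos(α)) = 0
g'_{vv} = (-sin(α))(-sin(α)) + (cos(α))(cos(α)) = 1
g'_{ij} = diag(1, 1)
The Euclidean metric is invariant under rotations.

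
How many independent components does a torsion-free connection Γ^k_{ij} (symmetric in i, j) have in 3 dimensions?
Γ^k_{ij} has n choices for the upper index and n(n+1)/2 independent symmetric lower index pairs.
Total = 3 × 3×4/2 = 3 × 6 = 18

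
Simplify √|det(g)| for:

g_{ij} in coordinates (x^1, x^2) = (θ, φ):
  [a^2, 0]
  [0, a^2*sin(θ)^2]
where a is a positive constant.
det(g) = a^4*sin(θ)^2
√|det(g)| = a^2*sin(θ) (taking 0 < θ < π so that |sin(θ)| = sin(θ))
Volume element: dV = a^2*sin(θ) dθ dφ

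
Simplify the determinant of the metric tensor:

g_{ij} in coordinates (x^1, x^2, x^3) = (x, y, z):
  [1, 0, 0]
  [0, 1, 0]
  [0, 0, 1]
Diagonal metric: det(g) = g_{11}·g_{22}·g_{33}
= (1)·(1)·(1)
det(g) = 1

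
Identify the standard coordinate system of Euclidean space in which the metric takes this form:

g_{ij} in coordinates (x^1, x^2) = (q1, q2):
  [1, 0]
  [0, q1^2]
The line element ds^2 = dq1^2 + q1^2 dq2^2 is dr^2 + r^2 dθ^2 with q1 = r, q2 = θ.
polar coordinates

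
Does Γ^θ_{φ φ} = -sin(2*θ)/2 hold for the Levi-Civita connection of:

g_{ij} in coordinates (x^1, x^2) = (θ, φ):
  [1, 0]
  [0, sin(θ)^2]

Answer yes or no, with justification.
Γ^θ_{φ φ} = (1/2) g^{θθ} (∂_φ g_{θφ} + ∂_φ g_{θφ} - ∂_θ g_{φφ}) = (1/2)(1)((0) + (0) - (sin(2*θ))) = -sin(2*θ)/2
This equals the proposed value -sin(2*θ)/2.
Yes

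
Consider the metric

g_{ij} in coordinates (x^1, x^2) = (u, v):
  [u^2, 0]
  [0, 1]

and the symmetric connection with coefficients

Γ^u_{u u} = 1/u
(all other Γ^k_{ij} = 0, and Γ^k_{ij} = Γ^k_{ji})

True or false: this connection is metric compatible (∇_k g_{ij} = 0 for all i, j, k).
Using ∇_k g_{ij} = ∂_k g_{ij} - Γ^m_{ki} g_{mj} - Γ^m_{kj} g_{im}:
e.g. ∇_u g_{uu} = (2*u) - (u) - (u) = 0
Every component ∇_k g_{ij} vanishes: the connection is metric compatible.
True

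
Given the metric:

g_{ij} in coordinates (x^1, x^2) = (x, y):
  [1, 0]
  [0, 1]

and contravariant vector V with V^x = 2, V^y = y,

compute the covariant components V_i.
V_i = g_{ij} V^j:
V_x = (1)(2) + (0)(y) = 2
V_y = (0)(2) + (1)(y) = y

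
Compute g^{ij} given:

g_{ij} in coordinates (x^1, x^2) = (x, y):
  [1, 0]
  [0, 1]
The metric is diagonal, so g^{ij} is diagonal with entries 1/g_{ii}: diag(1, 1).
g^{ij}:
  [1, 0]
  [0, 1]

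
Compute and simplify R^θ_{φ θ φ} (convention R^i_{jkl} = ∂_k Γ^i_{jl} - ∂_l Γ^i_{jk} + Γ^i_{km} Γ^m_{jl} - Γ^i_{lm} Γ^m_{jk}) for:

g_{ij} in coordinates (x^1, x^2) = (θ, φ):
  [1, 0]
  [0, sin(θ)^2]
Non-zero Christoffel symbols (Γ^k_{ij} = Γ^k_{ji}):
Γ^θ_{φ φ} = -sin(2*θ)/2
Γ^φ_{θ φ} = 1/tan(θ)
R^θ_{φ θ φ} = ∂_θ Γ^θ_{φ φ} - ∂_φ Γ^θ_{φ θ} + Γ^θ_{θ m} Γ^m_{φ φ} - Γ^θ_{φ m} Γ^m_{φ θ}
  = (-cos(2*θ)) - (0) + (0) - (-cos(θ)^2) = sin(θ)^2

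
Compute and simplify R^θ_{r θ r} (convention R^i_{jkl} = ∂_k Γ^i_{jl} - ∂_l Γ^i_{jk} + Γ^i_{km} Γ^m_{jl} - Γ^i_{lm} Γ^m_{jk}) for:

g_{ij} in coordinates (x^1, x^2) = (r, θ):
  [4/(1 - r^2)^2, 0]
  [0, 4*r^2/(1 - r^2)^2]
Non-zero Christoffel symbols (Γ^k_{ij} = Γ^k_{ji}):
Γ^r_{r r} = 2*r/(1 - r^2)
Γ^r_{θ θ} = (r^3 + r)/(r^2 - 1)
Γ^θ_{r θ} = (-r^2 - 1)/(r^3 - r)
R^θ_{r θ r} = ∂_θ Γ^θ_{r r} - ∂_r Γ^θ_{r θ} + Γ^θ_{θ m} Γ^m_{r r} - Γ^θ_{r m} Γ^m_{r θ}
  = (0) - ((r^4 + 4*r^2 - 1)/(r^3 - r)^2) + (2*(r^2 + 1)/(r^2 - 1)^2) - ((r^2 + 1)^2/(r^3 - r)^2) = -4/(r^2 - 1)^2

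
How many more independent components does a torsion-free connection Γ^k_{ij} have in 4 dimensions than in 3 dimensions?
Independent components in n dimensions: n × n(n+1)/2 = n^2(n+1)/2.
4D: 4 × 10 = 40
3D: 3 × 6 = 18
Difference = 40 - 18 = 22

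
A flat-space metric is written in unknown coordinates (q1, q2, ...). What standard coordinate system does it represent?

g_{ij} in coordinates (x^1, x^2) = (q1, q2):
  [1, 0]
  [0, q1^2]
The line element ds^2 = dq1^2 + q1^2 dq2^2 is dr^2 + r^2 dθ^2 with q1 = r, q2 = θ.
polar coordinates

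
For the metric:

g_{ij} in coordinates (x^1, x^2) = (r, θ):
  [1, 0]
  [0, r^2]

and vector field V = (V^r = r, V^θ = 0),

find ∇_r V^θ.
Non-zero Christoffel symbols:
Γ^r_{θ θ} = -r
Γ^θ_{r θ} = 1/r
∇_r V^θ = ∂_r V^θ + Γ^θ_{r j} V^j
  = (0) + (0)(r) + (1/r)(0)
  = 0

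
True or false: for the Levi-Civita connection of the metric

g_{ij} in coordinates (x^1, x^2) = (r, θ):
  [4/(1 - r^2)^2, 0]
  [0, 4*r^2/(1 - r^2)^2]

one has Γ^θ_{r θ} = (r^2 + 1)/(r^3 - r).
Γ^θ_{r θ} = (1/2) g^{θθ} (∂_r g_{θθ} + ∂_θ g_{θr} - ∂_θ g_{rθ}) = (1/2)((1 - r^2)^2/(4*r^2))((-8*(r^3 + r)/(r^2 - 1)^3) + (0) - (0)) = (-r^2 - 1)/(r^3 - r)
This differs from the proposed value (r^2 + 1)/(r^3 - r).
False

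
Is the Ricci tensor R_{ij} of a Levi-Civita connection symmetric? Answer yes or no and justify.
R_{ij} = R^k_{ikj}; the pair symmetry R_{kilj} = R_{ljki} gives R_{ij} = R_{ji}.
Yes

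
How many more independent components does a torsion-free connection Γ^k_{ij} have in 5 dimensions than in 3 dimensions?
Independent components in n dimensions: n × n(n+1)/2 = n^2(n+1)/2.
5D: 5 × 15 = 75
3D: 3 × 6 = 18
Difference = 75 - 18 = 57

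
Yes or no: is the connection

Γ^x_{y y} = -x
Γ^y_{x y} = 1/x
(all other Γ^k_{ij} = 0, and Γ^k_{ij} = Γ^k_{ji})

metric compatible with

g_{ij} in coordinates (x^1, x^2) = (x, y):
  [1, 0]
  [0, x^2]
Using ∇_k g_{ij} = ∂_k g_{ij} - Γ^m_{ki} g_{mj} - Γ^m_{kj} g_{im}:
e.g. ∇_x g_{yy} = (2*x) - (x) - (x) = 0
Every component ∇_k g_{ij} vanishes: the connection is metric compatible.
Yes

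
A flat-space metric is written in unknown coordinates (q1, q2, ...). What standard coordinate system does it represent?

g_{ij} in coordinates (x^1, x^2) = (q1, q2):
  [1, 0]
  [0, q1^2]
The line element ds^2 = dq1^2 + q1^2 dq2^2 is dr^2 + r^2 dθ^2 with q1 = r, q2 = θ.
polar coordinates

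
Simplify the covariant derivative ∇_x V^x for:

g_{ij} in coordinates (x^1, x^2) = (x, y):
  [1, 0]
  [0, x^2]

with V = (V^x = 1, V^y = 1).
Non-zero Christoffel symbols:
Γ^x_{y y} = -x
Γ^y_{x y} = 1/x
∇_x V^x = ∂_x V^x + Γ^x_{x j} V^j
  = (0) + (0)(1) + (0)(1)
  = 0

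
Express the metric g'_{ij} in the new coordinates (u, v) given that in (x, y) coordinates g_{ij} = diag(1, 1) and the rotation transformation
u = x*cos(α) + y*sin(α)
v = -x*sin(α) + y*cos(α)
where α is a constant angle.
Invert the transformation: x = u*cos(α) - v*sin(α), y = u*sin(α) + v*cos(α)
g'_{ij} = (∂x^k/∂x'^i)(∂x^l/∂x'^j) g_{kl}; with g_{kl} = δ_{kl} this is Σ_k (∂x^k/∂x'^i)(∂x^k/∂x'^j).
Jacobian: ∂x/∂u = cos(α), ∂x/∂v = -sin(α), ∂y/∂u = sin(α), ∂y/∂v = cos(α)
g'_{uu} = (cos(α))(cos(α)) + (sin(α))(sin(α)) = 1
g'_{uv} = (cos(α))(-sin(α)) + (sin(α))(cos(α)) = 0
g'_{vv} = (-sin(α))(-sin(α)) + (cos(α))(cos(α)) = 1
g'_{ij} = diag(1, 1)
The Euclidean metric is invariant under rotations.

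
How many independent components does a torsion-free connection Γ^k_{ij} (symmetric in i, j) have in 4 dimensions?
Γ^k_{ij} has n choices for the upper index and n(n+1)/2 independent symmetric lower index pairs.
Total = 4 × 4×5/2 = 4 × 10 = 40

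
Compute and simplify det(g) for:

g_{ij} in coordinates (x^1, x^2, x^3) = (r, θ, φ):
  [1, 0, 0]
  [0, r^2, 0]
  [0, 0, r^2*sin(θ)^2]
Diagonal metric: det(g) = g_{11}·g_{22}·g_{33}
= (1)·(r^2)·(r^2*sin(θ)^2)
det(g) = r^4*sin(θ)^2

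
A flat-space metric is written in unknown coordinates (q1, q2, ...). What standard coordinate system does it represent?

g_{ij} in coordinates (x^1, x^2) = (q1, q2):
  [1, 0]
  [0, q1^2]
The line element ds^2 = dq1^2 + q1^2 dq2^2 is dr^2 + r^2 dθ^2 with q1 = r, q2 = θ.
polar coordinates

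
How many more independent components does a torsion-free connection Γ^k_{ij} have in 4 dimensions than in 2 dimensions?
Independent components in n dimensions: n × n(n+1)/2 = n^2(n+1)/2.
4D: 4 × 10 = 40
2D: 2 × 3 = 6
Difference = 40 - 6 = 34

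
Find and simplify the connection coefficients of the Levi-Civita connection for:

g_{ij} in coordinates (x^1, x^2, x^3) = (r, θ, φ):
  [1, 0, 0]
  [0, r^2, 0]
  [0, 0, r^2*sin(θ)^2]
Using Γ^k_{ij} = (1/2) g^{km} (∂_i g_{mj} + ∂_j g_{mi} - ∂_m g_{ij}); the metric is diagonal, so only the m = k term contributes.
Non-zero symbols (using the symmetry Γ^k_{ij} = Γ^k_{ji}):
Γ^r_{θ θ} = (1/2) g^{rr} (∂_θ g_{rθ} + ∂_θ g_{rθ} - ∂_r g_{θθ}) = (1/2)(1)((0) + (0) - (2*r)) = -r
Γ^r_{φ φ} = (1/2) g^{rr} (∂_φ g_{rφ} + ∂_φ g_{rφ} - ∂_r g_{φφ}) = (1/2)(1)((0) + (0) - (2*r*sin(θ)^2)) = -r*sin(θ)^2
Γ^θ_{r θ} = (1/2) g^{θθ} (∂_r g_{θθ} + ∂_θ g_{θr} - ∂_θ g_{rθ}) = (1/2)(1/r^2)((2*r) + (0) - (0)) = 1/r
Γ^θ_{φ φ} = (1/2) g^{θθ} (∂_φ g_{θφ} + ∂_φ g_{θφ} - ∂_θ g_{φφ}) = (1/2)(1/r^2)((0) + (0) - (r^2*sin(2*θ))) = -sin(2*θ)/2
Γ^φ_{r φ} = (1/2) g^{φφ} (∂_r g_{φφ} + ∂_φ g_{φr} - ∂_φ g_{rφ}) = (1/2)(1/(r^2*sin(θ)^2))((2*r*sin(θ)^2) + (0) - (0)) = 1/r
Γ^φ_{θ φ} = (1/2) g^{φφ} (∂_θ g_{φφ} + ∂_φ g_{φθ} - ∂_φ g_{θφ}) = (1/2)(1/(r^2*sin(θ)^2))((r^2*sin(2*θ)) + (0) - (0)) = 1/tan(θ)
All other Christoffel symbols are zero.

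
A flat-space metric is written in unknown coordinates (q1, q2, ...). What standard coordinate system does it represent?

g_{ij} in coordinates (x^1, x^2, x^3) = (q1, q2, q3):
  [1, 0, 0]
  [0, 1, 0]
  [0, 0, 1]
All components are constant and the metric is the identity, i.e. orthonormal rectilinear coordinates.
Cartesian (3D) coordinates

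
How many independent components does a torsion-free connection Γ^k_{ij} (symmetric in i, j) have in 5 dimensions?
Γ^k_{ij} has n choices for the upper index and n(n+1)/2 independent symmetric lower index pairs.
Total = 5 × 5×6/2 = 5 × 15 = 75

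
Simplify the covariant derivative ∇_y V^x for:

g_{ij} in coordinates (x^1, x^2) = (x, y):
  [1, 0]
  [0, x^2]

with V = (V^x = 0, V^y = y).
Non-zero Christoffel symbols:
Γ^x_{y y} = -x
Γ^y_{x y} = 1/x
∇_y V^x = ∂_y V^x + Γ^x_{y j} V^j
  = (0) + (0)(0) + (-x)(y)
  = -x*y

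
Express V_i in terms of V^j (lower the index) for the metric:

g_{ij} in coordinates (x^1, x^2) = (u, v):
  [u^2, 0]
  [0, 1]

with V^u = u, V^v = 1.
V_i = g_{ij} V^j:
V_u = (u^2)(u) + (0)(1) = u^3
V_v = (0)(u) + (1)(1) = 1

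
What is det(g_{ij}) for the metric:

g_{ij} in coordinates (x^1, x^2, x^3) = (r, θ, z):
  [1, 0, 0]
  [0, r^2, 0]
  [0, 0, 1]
Diagonal metric: det(g) = g_{11}·g_{22}·g_{33}
= (1)·(r^2)·(1)
det(g) = r^2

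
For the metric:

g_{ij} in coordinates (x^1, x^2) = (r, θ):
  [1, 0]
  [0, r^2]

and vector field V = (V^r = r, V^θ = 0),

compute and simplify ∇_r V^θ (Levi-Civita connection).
Non-zero Christoffel symbols:
Γ^r_{θ θ} = -r
Γ^θ_{r θ} = 1/r
∇_r V^θ = ∂_r V^θ + Γ^θ_{r j} V^j
  = (0) + (0)(r) + (1/r)(0)
  = 0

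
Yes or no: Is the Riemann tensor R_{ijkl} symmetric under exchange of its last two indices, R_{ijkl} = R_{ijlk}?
It is antisymmetric in the last pair: R_{ijkl} = -R_{ijlk}.
No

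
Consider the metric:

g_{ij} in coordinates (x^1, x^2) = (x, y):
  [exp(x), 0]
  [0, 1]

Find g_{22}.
With x^1 = x, x^2 = y, g_{22} = g_{yy} is the row-2, column-2 entry of the matrix.
g_{22} = 1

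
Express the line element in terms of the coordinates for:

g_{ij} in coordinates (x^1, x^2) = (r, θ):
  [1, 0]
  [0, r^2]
ds^2 = g_{ij} dx^i dx^j; only the non-zero components contribute.
ds^2 = dr^2 + r^2 dθ^2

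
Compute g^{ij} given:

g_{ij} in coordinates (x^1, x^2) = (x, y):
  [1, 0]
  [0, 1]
The metric is diagonal, so g^{ij} is diagonal with entries 1/g_{ii}: diag(1, 1).
g^{ij}:
  [1, 0]
  [0, 1]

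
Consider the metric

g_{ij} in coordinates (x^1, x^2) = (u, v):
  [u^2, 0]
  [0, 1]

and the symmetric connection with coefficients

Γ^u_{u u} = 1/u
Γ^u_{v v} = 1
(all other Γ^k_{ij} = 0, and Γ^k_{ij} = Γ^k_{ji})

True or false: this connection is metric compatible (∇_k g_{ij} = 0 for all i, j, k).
Using ∇_k g_{ij} = ∂_k g_{ij} - Γ^m_{ki} g_{mj} - Γ^m_{kj} g_{im}:
∇_v g_{uv} = (0) - (0) - (u^2) = -u^2 ≠ 0
So the connection is not metric compatible (it is not the Levi-Civita connection).
False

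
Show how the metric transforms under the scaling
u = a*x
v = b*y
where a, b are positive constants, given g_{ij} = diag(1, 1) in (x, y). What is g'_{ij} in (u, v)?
Invert the transformation: x = u/a, y = v/b
g'_{ij} = (∂x^k/∂x'^i)(∂x^l/∂x'^j) g_{kl}; with g_{kl} = δ_{kl} this is Σ_k (∂x^k/∂x'^i)(∂x^k/∂x'^j).
Jacobian: ∂x/∂u = 1/a, ∂x/∂v = 0, ∂y/∂u = 0, ∂y/∂v = 1/b
g'_{uu} = (1/a)(1/a) + (0)(0) = 1/a^2
g'_{uv} = (1/a)(0) + (0)(1/b) = 0
g'_{vv} = (0)(0) + (1/b)(1/b) = 1/b^2
g'_{ij} = diag(1/a^2, 1/b^2)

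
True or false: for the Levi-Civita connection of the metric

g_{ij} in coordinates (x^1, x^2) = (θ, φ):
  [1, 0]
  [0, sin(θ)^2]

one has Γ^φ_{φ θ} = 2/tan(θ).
Γ^φ_{φ θ} = (1/2) g^{φφ} (∂_φ g_{φθ} + ∂_θ g_{φφ} - ∂_φ g_{φθ}) = (1/2)(1/sin(θ)^2)((0) + (sin(2*θ)) - (0)) = 1/tan(θ)
This differs from the proposed value 2/tan(θ).
False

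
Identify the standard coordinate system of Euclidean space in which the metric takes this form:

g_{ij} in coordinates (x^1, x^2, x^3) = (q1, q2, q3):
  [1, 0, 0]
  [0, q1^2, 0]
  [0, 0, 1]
The line element ds^2 = dq1^2 + q1^2 dq2^2 + dq3^2 is dr^2 + r^2 dθ^2 + dz^2 with q1 = r, q2 = θ, q3 = z.
cylindrical coordinates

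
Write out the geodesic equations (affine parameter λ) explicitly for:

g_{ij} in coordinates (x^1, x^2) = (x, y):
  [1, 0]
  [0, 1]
Geodesic equation: d^2x^k/dλ^2 + Γ^k_{ij} (dx^i/dλ)(dx^j/dλ) = 0.
All Christoffel symbols vanish, so the geodesics are straight lines:
d^2x/dλ^2 = 0
d^2y/dλ^2 = 0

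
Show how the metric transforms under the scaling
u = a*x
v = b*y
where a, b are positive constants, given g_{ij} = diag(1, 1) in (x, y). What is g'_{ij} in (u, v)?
Invert the transformation: x = u/a, y = v/b
g'_{ij} = (∂x^k/∂x'^i)(∂x^l/∂x'^j) g_{kl}; with g_{kl} = δ_{kl} this is Σ_k (∂x^k/∂x'^i)(∂x^k/∂x'^j).
Jacobian: ∂x/∂u = 1/a, ∂x/∂v = 0, ∂y/∂u = 0, ∂y/∂v = 1/b
g'_{uu} = (1/a)(1/a) + (0)(0) = 1/a^2
g'_{uv} = (1/a)(0) + (0)(1/b) = 0
g'_{vv} = (0)(0) + (1/b)(1/b) = 1/b^2
g'_{ij} = diag(1/a^2, 1/b^2)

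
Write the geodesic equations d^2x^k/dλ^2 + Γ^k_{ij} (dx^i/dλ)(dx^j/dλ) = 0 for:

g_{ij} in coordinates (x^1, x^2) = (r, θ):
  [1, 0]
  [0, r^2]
Geodesic equation: d^2x^k/dλ^2 + Γ^k_{ij} (dx^i/dλ)(dx^j/dλ) = 0.
Non-zero Christoffel symbols:
Γ^r_{θ θ} = -r
Γ^θ_{r θ} = 1/r
Substituting (the symmetric pair Γ^k_{ij}, Γ^k_{ji} combines into a factor 2):
d^2r/dλ^2 - r (dθ/dλ)^2 = 0
d^2θ/dλ^2 + (2/r) (dr/dλ)(dθ/dλ) = 0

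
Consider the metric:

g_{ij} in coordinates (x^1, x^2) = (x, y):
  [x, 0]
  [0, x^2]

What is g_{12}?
With x^1 = x, x^2 = y, g_{12} = g_{xy} is the row-1, column-2 entry of the matrix.
g_{12} = 0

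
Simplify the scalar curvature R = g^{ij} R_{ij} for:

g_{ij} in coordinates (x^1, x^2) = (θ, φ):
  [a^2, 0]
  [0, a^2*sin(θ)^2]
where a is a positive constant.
Non-zero Christoffel symbols (Γ^k_{ij} = Γ^k_{ji}):
Γ^θ_{φ φ} = -sin(2*θ)/2
Γ^φ_{θ φ} = 1/tan(θ)
Ricci tensor (R_{ij} = R^k_{ikj}): R_{θθ} = 1, R_{θφ} = 0, R_{φφ} = sin(θ)^2
Inverse metric: g^{θθ} = 1/a^2, g^{φφ} = 1/(a^2*sin(θ)^2)
R = g^{ij} R_{ij} = (1/a^2)(1) + (1/(a^2*sin(θ)^2))(sin(θ)^2) = 2/a^2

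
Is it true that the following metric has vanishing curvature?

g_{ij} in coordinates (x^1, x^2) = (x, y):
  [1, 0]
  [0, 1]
All metric components are constant, so every Christoffel symbol vanishes and R^i_{jkl} = 0.
Yes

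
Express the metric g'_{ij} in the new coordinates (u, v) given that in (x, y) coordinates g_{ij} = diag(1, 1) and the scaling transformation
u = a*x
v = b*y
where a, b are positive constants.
Invert the transformation: x = u/a, y = v/b
g'_{ij} = (∂x^k/∂x'^i)(∂x^l/∂x'^j) g_{kl}; with g_{kl} = δ_{kl} this is Σ_k (∂x^k/∂x'^i)(∂x^k/∂x'^j).
Jacobian: ∂x/∂u = 1/a, ∂x/∂v = 0, ∂y/∂u = 0, ∂y/∂v = 1/b
g'_{uu} = (1/a)(1/a) + (0)(0) = 1/a^2
g'_{uv} = (1/a)(0) + (0)(1/b) = 0
g'_{vv} = (0)(0) + (1/b)(1/b) = 1/b^2
g'_{ij} = diag(1/a^2, 1/b^2)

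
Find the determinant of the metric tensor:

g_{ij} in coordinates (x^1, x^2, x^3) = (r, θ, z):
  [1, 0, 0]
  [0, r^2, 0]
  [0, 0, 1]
Diagonal metric: det(g) = g_{11}·g_{22}·g_{33}
= (1)·(r^2)·(1)
det(g) = r^2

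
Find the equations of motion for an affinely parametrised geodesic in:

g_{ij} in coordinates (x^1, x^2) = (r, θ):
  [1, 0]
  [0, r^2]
Geodesic equation: d^2x^k/dλ^2 + Γ^k_{ij} (dx^i/dλ)(dx^j/dλ) = 0.
Non-zero Christoffel symbols:
Γ^r_{θ θ} = -r
Γ^θ_{r θ} = 1/r
Substituting (the symmetric pair Γ^k_{ij}, Γ^k_{ji} combines into a factor 2):
d^2r/dλ^2 - r (dθ/dλ)^2 = 0
d^2θ/dλ^2 + (2/r) (dr/dλ)(dθ/dλ) = 0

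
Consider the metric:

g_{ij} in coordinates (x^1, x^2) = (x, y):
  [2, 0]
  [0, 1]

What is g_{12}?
With x^1 = x, x^2 = y, g_{12} = g_{xy} is the row-1, column-2 entry of the matrix.
g_{12} = 0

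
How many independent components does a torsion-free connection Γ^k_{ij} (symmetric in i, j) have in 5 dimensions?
Γ^k_{ij} has n choices for the upper index and n(n+1)/2 independent symmetric lower index pairs.
Total = 5 × 5×6/2 = 5 × 15 = 75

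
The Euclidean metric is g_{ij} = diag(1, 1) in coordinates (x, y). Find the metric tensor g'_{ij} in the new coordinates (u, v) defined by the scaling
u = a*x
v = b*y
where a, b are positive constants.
Invert the transformation: x = u/a, y = v/b
g'_{ij} = (∂x^k/∂x'^i)(∂x^l/∂x'^j) g_{kl}; with g_{kl} = δ_{kl} this is Σ_k (∂x^k/∂x'^i)(∂x^k/∂x'^j).
Jacobian: ∂x/∂u = 1/a, ∂x/∂v = 0, ∂y/∂u = 0, ∂y/∂v = 1/b
g'_{uu} = (1/a)(1/a) + (0)(0) = 1/a^2
g'_{uv} = (1/a)(0) + (0)(1/b) = 0
g'_{vv} = (0)(0) + (1/b)(1/b) = 1/b^2
g'_{ij} = diag(1/a^2, 1/b^2)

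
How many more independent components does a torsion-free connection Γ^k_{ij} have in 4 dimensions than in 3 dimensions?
Independent components in n dimensions: n × n(n+1)/2 = n^2(n+1)/2.
4D: 4 × 10 = 40
3D: 3 × 6 = 18
Difference = 40 - 18 = 22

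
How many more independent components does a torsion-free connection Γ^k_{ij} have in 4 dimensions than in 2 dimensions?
Independent components in n dimensions: n × n(n+1)/2 = n^2(n+1)/2.
4D: 4 × 10 = 40
2D: 2 × 3 = 6
Difference = 40 - 6 = 34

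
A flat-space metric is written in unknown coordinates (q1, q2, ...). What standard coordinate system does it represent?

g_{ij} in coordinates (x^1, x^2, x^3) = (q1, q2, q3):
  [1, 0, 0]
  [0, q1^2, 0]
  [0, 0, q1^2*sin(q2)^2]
The line element ds^2 = dq1^2 + q1^2 dq2^2 + q1^2 sin(q2)^2 dq3^2 is dr^2 + r^2 dθ^2 + r^2 sin(θ)^2 dφ^2 with q1 = r, q2 = θ, q3 = φ.
spherical coordinates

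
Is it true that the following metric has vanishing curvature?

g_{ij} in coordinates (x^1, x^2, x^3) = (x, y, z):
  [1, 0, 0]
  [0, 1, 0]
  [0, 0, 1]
All metric components are constant, so every Christoffel symbol vanishes and R^i_{jkl} = 0.
Yes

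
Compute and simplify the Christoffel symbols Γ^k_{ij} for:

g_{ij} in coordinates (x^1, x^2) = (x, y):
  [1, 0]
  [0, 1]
Using Γ^k_{ij} = (1/2) g^{km} (∂_i g_{mj} + ∂_j g_{mi} - ∂_m g_{ij}); the metric is diagonal, so only the m = k term contributes.
Every metric component is constant, so all ∂_m g_{ij} = 0 and every Christoffel symbol vanishes.
All Christoffel symbols are zero.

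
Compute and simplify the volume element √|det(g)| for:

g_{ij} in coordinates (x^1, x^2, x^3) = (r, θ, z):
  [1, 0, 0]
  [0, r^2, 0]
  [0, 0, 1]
det(g) = r^2
√|det(g)| = r
Volume element: dV = r dr dθ dz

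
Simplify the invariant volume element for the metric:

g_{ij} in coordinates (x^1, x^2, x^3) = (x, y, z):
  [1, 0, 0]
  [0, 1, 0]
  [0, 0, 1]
det(g) = 1
√|det(g)| = 1
Volume element: dV = 1 dx dy dz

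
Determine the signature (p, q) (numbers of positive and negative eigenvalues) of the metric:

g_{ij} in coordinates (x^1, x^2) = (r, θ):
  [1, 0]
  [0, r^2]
The metric is diagonal, so its eigenvalues are the diagonal entries: 1, r^2 (at a generic point, where coordinate-dependent entries are positive).
2 positive, 0 negative.
(2, 0) - Riemannian (positive definite)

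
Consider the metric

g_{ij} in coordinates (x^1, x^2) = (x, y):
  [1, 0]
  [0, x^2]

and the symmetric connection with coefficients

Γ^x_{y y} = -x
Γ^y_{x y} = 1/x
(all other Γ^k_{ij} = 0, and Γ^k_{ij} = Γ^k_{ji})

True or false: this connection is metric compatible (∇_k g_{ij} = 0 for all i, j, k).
Using ∇_k g_{ij} = ∂_k g_{ij} - Γ^m_{ki} g_{mj} - Γ^m_{kj} g_{im}:
e.g. ∇_x g_{yy} = (2*x) - (x) - (x) = 0
Every component ∇_k g_{ij} vanishes: the connection is metric compatible.
True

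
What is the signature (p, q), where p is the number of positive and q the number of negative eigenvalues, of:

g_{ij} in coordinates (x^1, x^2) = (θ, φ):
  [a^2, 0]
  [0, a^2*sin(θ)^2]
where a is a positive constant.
The metric is diagonal, so its eigenvalues are the diagonal entries: a^2, a^2*sin(θ)^2 (at a generic point, where coordinate-dependent entries are positive).
2 positive, 0 negative.
(2, 0) - Riemannian (positive definite)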